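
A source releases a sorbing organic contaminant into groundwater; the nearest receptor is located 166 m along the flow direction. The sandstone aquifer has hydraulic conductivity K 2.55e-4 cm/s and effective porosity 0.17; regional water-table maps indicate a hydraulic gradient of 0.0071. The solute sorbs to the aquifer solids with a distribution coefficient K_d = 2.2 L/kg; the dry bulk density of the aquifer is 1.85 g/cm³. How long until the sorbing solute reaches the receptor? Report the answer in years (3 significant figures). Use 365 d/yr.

K = 2.55e-4 cm/s × 864 = 0.2203 m/d
Darcy flux q = K·i = 0.2203 × 0.0071 = 0.001564 m/d
Seepage velocity v = q / n = 0.001564 / 0.17 = 0.009202 m/d
Retardation R = 1 + ρ_b·K_d/n = 1 + 1.85×2.2/0.17 = 24.94
Contaminant velocity v_c = v/R = 0.009202/24.94 = 3.689e-4 m/d
t = L/v_c = 166/3.689e-4 = 449900 d
   = 449900/365 = 1230 yr

1230 years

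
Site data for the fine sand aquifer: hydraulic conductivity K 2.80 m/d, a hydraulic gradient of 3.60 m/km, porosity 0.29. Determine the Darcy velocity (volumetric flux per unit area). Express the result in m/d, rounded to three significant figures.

Specific discharge q = 2.80 × 0.0036 = 0.01008 m/d

0.0101 m/d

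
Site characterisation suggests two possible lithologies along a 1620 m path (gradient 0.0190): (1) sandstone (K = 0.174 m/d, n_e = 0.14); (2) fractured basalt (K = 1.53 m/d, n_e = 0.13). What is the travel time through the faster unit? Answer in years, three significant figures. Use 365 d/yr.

Unit 1 (sandstone): v = 0.174×0.019/0.14 = 0.02361 m/d, t = 1620/0.02361 = 68600 d
Unit 2 (fractured basalt): v = 1.53×0.019/0.13 = 0.2236 m/d, t = 1620/0.2236 = 7245 d
Faster: 7245 d / 365 = 19.8 yr

19.8 years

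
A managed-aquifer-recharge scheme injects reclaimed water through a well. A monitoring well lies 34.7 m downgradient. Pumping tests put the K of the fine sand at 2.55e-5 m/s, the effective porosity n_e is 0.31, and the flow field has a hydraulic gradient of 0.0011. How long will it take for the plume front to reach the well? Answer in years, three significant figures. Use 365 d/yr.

12.2 years

K = 2.55e-5 m/s × 86400 s/d = 2.203 m/d
Specific discharge q = 2.203 × 0.0011 = 0.002424 m/d
Seepage velocity v = q / n = 0.002424 / 0.31 = 0.007818 m/d
t = L / v = 34.7 / 0.007818 = 4439 d
   = 4439 / 365 = 12.2 yr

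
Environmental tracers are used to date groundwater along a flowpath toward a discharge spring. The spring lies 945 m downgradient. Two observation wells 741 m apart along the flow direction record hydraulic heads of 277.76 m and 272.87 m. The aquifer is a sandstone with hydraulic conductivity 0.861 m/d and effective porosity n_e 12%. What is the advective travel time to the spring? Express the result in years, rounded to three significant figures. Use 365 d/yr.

54.7 years

Hydraulic gradient i = (277.76 − 272.87) / 741 = 4.89 / 741 = 0.006599
Darcy flux q = K·i = 0.861 × 0.006599 = 0.005682 m/d
Seepage velocity v = q / n = 0.005682 / 0.12 = 0.04735 m/d
t = L / v = 945 / 0.04735 = 19960 d
   = 19960 / 365 = 54.7 yr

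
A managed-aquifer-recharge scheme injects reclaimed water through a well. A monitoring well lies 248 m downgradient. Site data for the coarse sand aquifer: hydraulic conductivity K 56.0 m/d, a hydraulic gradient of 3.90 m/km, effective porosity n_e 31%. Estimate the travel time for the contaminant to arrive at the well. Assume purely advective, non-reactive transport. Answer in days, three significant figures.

352 days

Darcy flux q = K·i = 56.0 × 0.0039 = 0.2184 m/d
v = Ki/n = 56.0·0.0039/0.31 = 0.7045 m/d
t = L / v = 248 / 0.7045 = 352.0 d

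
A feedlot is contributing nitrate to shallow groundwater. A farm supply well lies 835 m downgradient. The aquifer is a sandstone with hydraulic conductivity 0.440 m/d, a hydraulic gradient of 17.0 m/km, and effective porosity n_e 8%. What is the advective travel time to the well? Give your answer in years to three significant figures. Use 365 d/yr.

q = Ki = 0.440 × 0.017 = 0.007480 m/d
Average linear velocity = 0.007480 / 0.08 = 0.09350 m/d
t = L / v = 835 / 0.09350 = 8930 d
   = 8930 / 365 = 24.5 yr

24.5 years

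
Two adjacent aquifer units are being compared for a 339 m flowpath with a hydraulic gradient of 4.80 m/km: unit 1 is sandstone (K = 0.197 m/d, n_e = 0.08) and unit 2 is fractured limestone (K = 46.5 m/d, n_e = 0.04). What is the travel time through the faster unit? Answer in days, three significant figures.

Unit 1 (sandstone): v = 0.197×0.0048/0.08 = 0.01182 m/d, t = 339/0.01182 = 28680 d
Unit 2 (fractured limestone): v = 46.5×0.0048/0.04 = 5.580 m/d, t = 339/5.580 = 60.75 d
Faster unit: t = 60.8 d

60.8 days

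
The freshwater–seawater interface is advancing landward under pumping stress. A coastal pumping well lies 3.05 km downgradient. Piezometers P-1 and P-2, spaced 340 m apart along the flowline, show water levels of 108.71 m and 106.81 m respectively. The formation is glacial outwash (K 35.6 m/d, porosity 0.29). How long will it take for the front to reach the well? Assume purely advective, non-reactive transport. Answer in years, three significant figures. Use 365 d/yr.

Hydraulic gradient i = (108.71 − 106.81) / 340 = 1.90 / 340 = 0.005588
q = Ki = 35.6 × 0.005588 = 0.1989 m/d
v = Ki/n = 35.6·0.005588/0.29 = 0.6860 m/d
L = 3.05 km = 3050 m
t = L / v = 3050 / 0.6860 = 4446 d
   = 4446 / 365 = 12.2 yr

12.2 years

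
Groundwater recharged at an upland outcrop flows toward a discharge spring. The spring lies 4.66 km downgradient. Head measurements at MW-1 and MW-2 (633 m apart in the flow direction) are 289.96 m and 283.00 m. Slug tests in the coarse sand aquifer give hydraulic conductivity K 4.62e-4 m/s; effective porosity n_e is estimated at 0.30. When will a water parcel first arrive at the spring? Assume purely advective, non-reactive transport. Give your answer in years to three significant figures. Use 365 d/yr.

Hydraulic gradient i = (289.96 − 283.00) / 633 = 6.96 / 633 = 0.01100
K = 4.62e-4 m/s × 86400 s/d = 39.92 m/d
Darcy flux q = K·i = 39.92 × 0.01100 = 0.4389 m/d
Seepage velocity v = q / n = 0.4389 / 0.30 = 1.463 m/d
L = 4.66 km = 4660 m
t = L / v = 4660 / 1.463 = 3185 d
   = 3185 / 365 = 8.73 yr

8.73 years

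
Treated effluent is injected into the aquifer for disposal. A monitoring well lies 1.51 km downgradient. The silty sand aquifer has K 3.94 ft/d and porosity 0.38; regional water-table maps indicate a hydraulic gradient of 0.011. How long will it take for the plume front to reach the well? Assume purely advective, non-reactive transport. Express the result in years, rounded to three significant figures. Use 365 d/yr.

K = 3.94 ft/d × 0.3048 = 1.201 m/d
Specific discharge q = 1.201 × 0.011 = 0.01321 m/d
v = Ki/n = 1.201·0.011/0.38 = 0.03476 m/d
L = 1.51 km = 1510 m
t = L / v = 1510 / 0.03476 = 43440 d
   = 43440 / 365 = 119 yr

119 years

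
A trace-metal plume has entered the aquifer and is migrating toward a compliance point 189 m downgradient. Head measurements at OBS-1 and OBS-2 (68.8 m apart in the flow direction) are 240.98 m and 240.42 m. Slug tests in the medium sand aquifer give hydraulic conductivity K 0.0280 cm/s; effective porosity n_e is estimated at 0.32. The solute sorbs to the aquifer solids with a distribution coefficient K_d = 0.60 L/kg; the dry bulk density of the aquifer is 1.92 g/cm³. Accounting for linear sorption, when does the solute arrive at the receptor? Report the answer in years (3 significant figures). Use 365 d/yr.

Hydraulic gradient i = (240.98 − 240.42) / 68.8 = 0.56 / 68.8 = 0.008140
K = 0.0280 cm/s × 864 = 24.19 m/d
q = Ki = 24.19 × 0.008140 = 0.1969 m/d
Average linear velocity = 0.1969 / 0.32 = 0.6153 m/d
Retardation R = 1 + ρ_b·K_d/n = 1 + 1.92×0.60/0.32 = 4.600
Contaminant velocity v_c = v/R = 0.6153/4.600 = 0.1338 m/d
t = L/v_c = 189/0.1338 = 1413 d
   = 1413/365 = 3.87 yr

3.87 years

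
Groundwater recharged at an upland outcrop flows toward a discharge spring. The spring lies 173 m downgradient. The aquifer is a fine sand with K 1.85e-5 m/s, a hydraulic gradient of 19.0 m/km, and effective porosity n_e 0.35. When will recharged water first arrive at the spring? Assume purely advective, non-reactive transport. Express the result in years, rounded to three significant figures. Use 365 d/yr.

K = 1.85e-5 m/s × 86400 s/d = 1.598 m/d
q = Ki = 1.598 × 0.019 = 0.03037 m/d
Seepage velocity v = q / n = 0.03037 / 0.35 = 0.08677 m/d
t = L / v = 173 / 0.08677 = 1994 d
   = 1994 / 365 = 5.46 yr

5.46 years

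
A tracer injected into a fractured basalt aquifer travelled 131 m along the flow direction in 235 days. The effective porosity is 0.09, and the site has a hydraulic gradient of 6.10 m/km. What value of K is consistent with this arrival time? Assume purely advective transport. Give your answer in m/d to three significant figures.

v = L / t = 131 / 235 = 0.5574 m/d
K = v · n / i = 0.5574 × 0.09 / 0.0061 = 8.22 m/d

8.22 m/d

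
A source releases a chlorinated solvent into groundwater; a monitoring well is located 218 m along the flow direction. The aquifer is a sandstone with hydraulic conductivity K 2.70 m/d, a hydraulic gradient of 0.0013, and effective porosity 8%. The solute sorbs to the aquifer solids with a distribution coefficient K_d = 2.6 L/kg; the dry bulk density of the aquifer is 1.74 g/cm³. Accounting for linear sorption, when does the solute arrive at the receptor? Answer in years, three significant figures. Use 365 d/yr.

Specific discharge q = 2.70 × 0.0013 = 0.003510 m/d
Average linear velocity = 0.003510 / 0.08 = 0.04388 m/d
Retardation R = 1 + ρ_b·K_d/n = 1 + 1.74×2.6/0.08 = 57.55
Contaminant velocity v_c = v/R = 0.04388/57.55 = 7.624e-4 m/d
t = L/v_c = 218/7.624e-4 = 285900 d
   = 285900/365 = 783 yr

783 years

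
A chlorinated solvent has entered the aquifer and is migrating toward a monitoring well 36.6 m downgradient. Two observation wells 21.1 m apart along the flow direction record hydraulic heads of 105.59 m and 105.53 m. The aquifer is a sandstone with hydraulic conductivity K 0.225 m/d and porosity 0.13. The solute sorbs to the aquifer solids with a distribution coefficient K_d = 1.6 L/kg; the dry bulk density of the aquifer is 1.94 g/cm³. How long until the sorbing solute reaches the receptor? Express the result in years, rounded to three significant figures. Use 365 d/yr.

Hydraulic gradient i = (105.59 − 105.53) / 21.1 = 0.06 / 21.1 = 0.002844
Specific discharge q = 0.225 × 0.002844 = 6.398e-4 m/d
Seepage velocity v = q / n = 6.398e-4 / 0.13 = 0.004922 m/d
Retardation R = 1 + ρ_b·K_d/n = 1 + 1.94×1.6/0.13 = 24.88
Contaminant velocity v_c = v/R = 0.004922/24.88 = 1.978e-4 m/d
t = L/v_c = 36.6/1.978e-4 = 185000 d
   = 185000/365 = 507 yr

507 years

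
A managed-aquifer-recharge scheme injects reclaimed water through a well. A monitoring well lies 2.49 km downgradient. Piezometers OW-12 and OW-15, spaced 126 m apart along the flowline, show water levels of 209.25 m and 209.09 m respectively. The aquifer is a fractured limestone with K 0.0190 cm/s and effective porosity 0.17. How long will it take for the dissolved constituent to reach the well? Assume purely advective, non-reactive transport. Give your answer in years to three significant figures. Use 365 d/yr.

55.6 years

Hydraulic gradient i = (209.25 − 209.09) / 126 = 0.16 / 126 = 0.001270
K = 0.0190 cm/s × 864 = 16.42 m/d
q = Ki = 16.42 × 0.001270 = 0.02085 m/d
v_s = q/n_e = 0.02085/0.17 = 0.1226 m/d
L = 2.49 km = 2490 m
t = L / v = 2490 / 0.1226 = 20310 d
   = 20310 / 365 = 55.6 yr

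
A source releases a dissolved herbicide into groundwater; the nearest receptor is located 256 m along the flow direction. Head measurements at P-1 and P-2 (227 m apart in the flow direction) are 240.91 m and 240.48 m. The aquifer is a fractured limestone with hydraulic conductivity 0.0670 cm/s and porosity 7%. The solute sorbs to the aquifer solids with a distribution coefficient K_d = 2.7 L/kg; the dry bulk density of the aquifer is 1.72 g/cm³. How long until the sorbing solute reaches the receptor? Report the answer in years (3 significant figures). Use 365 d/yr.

Hydraulic gradient i = (240.91 − 240.48) / 227 = 0.43 / 227 = 0.001894
K = 0.0670 cm/s × 864 = 57.89 m/d
Darcy flux q = K·i = 57.89 × 0.001894 = 0.1097 m/d
Average linear velocity = 0.1097 / 0.07 = 1.567 m/d
Retardation R = 1 + ρ_b·K_d/n = 1 + 1.72×2.7/0.07 = 67.34
Contaminant velocity v_c = v/R = 1.567/67.34 = 0.02326 m/d
t = L/v_c = 256/0.02326 = 11010 d
   = 11010/365 = 30.2 yr

30.2 years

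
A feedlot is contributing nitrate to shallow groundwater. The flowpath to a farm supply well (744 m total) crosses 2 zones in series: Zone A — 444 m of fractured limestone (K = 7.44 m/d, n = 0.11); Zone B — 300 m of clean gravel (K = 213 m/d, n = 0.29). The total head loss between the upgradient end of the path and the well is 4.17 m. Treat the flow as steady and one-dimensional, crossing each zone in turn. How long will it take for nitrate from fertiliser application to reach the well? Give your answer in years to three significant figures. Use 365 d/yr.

5.45 years

Continuity: the same q passes through each zone, so ΔH = q·Σ(L_j/K_j) — the zones act as resistances in series.
Σ(L/K) = 444/7.44 + 300/213 = 59.68 + 1.408 = 61.09 d
q = ΔH / Σ(L/K) = 4.17 / 61.09 = 0.06826 m/d (same in every zone)
Zone A: v = q/n = 0.06826/0.11 = 0.6206 m/d → t_A = 444/0.6206 = 715.5 d
Zone B: v = q/n = 0.06826/0.29 = 0.2354 m/d → t_B = 300/0.2354 = 1274 d
Total t = 715.5 + 1274 = 1990 d
   = 1990 / 365 = 5.45 yr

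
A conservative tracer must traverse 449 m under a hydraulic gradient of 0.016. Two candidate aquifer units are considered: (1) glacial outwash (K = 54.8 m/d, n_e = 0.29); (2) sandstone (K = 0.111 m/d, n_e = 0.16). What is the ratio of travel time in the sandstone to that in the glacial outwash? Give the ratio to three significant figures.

Unit 1 (glacial outwash): v = 54.8×0.016/0.29 = 3.023 m/d, t = 449/3.023 = 148.5 d
Unit 2 (sandstone): v = 0.111×0.016/0.16 = 0.01110 m/d, t = 449/0.01110 = 40450 d
t(sandstone) / t(glacial outwash) = 40450/148.5 = 272

272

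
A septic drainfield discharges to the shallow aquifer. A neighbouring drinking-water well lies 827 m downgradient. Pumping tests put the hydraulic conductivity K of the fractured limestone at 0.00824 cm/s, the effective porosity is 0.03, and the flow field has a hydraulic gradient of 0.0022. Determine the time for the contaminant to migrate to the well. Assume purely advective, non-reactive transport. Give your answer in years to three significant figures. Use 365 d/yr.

K = 0.00824 cm/s × 864 = 7.119 m/d
q = Ki = 7.119 × 0.0022 = 0.01566 m/d
Average linear velocity = 0.01566 / 0.03 = 0.5221 m/d
t = L / v = 827 / 0.5221 = 1584 d
   = 1584 / 365 = 4.34 yr

4.34 years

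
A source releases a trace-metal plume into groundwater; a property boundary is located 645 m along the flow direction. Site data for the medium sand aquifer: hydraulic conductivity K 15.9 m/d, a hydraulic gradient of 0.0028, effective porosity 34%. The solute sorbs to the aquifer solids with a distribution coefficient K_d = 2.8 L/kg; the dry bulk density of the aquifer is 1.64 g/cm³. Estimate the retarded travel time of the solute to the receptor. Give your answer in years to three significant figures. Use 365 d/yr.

196 years

Darcy flux q = K·i = 15.9 × 0.0028 = 0.04452 m/d
v_s = q/n_e = 0.04452/0.34 = 0.1309 m/d
Retardation R = 1 + ρ_b·K_d/n = 1 + 1.64×2.8/0.34 = 14.51
Contaminant velocity v_c = v/R = 0.1309/14.51 = 0.009027 m/d
t = L/v_c = 645/0.009027 = 71450 d
   = 71450/365 = 196 yr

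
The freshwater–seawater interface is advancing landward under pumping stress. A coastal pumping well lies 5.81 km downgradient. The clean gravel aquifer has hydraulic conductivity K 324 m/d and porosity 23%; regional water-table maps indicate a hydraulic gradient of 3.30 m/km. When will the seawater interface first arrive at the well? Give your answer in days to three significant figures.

Specific discharge q = 324 × 0.0033 = 1.069 m/d
v = Ki/n = 324·0.0033/0.23 = 4.649 m/d
L = 5.81 km = 5810 m
t = L / v = 5810 / 4.649 = 1250 d

1250 days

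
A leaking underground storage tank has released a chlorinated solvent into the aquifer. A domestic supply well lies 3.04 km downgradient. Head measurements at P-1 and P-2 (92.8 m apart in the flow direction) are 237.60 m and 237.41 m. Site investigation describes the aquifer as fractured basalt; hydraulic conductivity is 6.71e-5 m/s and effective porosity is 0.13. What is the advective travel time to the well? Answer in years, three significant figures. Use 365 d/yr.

91.2 years

Hydraulic gradient i = (237.60 − 237.41) / 92.8 = 0.19 / 92.8 = 0.002047
K = 6.71e-5 m/s × 86400 s/d = 5.797 m/d
q = Ki = 5.797 × 0.002047 = 0.01187 m/d
Seepage velocity v = q / n = 0.01187 / 0.13 = 0.09131 m/d
L = 3.04 km = 3040 m
t = L / v = 3040 / 0.09131 = 33290 d
   = 33290 / 365 = 91.2 yr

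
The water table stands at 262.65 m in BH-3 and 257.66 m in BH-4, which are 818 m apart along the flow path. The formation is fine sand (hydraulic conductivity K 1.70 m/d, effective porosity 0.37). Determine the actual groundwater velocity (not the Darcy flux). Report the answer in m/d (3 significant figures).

Hydraulic gradient i = (262.65 − 257.66) / 818 = 4.99 / 818 = 0.006100
Specific discharge q = 1.70 × 0.006100 = 0.01037 m/d
v_s = q/n_e = 0.01037/0.37 = 0.02803 m/d

0.0280 m/d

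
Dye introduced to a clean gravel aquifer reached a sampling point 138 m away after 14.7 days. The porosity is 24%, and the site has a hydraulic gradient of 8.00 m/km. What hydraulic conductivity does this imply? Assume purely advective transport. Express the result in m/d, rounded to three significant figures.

282 m/d

v = L / t = 138 / 14.7 = 9.388 m/d
K = v · n / i = 9.388 × 0.24 / 0.0080 = 282 m/d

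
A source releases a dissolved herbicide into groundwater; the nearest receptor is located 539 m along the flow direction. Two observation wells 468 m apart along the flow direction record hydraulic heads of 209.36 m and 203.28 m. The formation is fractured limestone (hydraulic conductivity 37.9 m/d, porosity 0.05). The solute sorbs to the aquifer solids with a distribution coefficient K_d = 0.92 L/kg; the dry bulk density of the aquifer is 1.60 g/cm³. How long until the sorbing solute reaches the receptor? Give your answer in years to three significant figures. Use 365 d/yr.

Hydraulic gradient i = (209.36 − 203.28) / 468 = 6.08 / 468 = 0.01299
Specific discharge q = 37.9 × 0.01299 = 0.4924 m/d
v_s = q/n_e = 0.4924/0.05 = 9.848 m/d
Retardation R = 1 + ρ_b·K_d/n = 1 + 1.60×0.92/0.05 = 30.44
Contaminant velocity v_c = v/R = 9.848/30.44 = 0.3235 m/d
t = L/v_c = 539/0.3235 = 1666 d
   = 1666/365 = 4.56 yr

4.56 years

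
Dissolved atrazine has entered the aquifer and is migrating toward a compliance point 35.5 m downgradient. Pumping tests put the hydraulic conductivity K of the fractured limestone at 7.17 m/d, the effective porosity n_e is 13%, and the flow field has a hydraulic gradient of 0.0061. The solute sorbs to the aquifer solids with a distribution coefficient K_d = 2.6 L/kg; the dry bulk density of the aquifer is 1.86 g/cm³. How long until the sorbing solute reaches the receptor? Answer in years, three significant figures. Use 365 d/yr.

11.0 years

Darcy flux q = K·i = 7.17 × 0.0061 = 0.04374 m/d
Average linear velocity = 0.04374 / 0.13 = 0.3364 m/d
Retardation R = 1 + ρ_b·K_d/n = 1 + 1.86×2.6/0.13 = 38.20
Contaminant velocity v_c = v/R = 0.3364/38.20 = 0.008807 m/d
t = L/v_c = 35.5/0.008807 = 4031 d
   = 4031/365 = 11.0 yr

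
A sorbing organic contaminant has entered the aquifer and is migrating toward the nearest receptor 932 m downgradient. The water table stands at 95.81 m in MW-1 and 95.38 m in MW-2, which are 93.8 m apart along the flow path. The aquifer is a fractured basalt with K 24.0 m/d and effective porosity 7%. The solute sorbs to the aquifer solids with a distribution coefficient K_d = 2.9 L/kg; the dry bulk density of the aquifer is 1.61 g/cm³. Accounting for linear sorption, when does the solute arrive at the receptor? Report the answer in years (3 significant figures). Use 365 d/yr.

110 years

Hydraulic gradient i = (95.81 − 95.38) / 93.8 = 0.43 / 93.8 = 0.004584
Specific discharge q = 24.0 × 0.004584 = 0.1100 m/d
Average linear velocity = 0.1100 / 0.07 = 1.572 m/d
Retardation R = 1 + ρ_b·K_d/n = 1 + 1.61×2.9/0.07 = 67.70
Contaminant velocity v_c = v/R = 1.572/67.70 = 0.02322 m/d
t = L/v_c = 932/0.02322 = 40140 d
   = 40140/365 = 110 yr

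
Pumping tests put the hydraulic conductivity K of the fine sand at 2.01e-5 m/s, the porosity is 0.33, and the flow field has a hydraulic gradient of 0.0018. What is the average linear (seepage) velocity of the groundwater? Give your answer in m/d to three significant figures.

0.00947 m/d

K = 2.01e-5 m/s × 86400 s/d = 1.737 m/d
q = Ki = 1.737 × 0.0018 = 0.003126 m/d
v_s = q/n_e = 0.003126/0.33 = 0.009473 m/d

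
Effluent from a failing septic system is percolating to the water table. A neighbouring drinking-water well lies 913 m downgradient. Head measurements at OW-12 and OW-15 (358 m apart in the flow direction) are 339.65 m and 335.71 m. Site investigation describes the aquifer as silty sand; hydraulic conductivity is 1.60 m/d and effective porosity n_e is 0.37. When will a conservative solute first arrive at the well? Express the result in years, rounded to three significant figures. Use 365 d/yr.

Hydraulic gradient i = (339.65 − 335.71) / 358 = 3.94 / 358 = 0.01101
q = Ki = 1.60 × 0.01101 = 0.01761 m/d
v = Ki/n = 1.60·0.01101/0.37 = 0.04759 m/d
t = L / v = 913 / 0.04759 = 19180 d
   = 19180 / 365 = 52.6 yr

52.6 years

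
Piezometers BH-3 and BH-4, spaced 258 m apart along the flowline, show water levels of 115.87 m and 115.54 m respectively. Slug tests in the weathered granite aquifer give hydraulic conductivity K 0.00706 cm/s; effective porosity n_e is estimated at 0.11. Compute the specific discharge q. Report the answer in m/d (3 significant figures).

Hydraulic gradient i = (115.87 − 115.54) / 258 = 0.33 / 258 = 0.001279
K = 0.00706 cm/s × 864 = 6.100 m/d
Specific discharge q = 6.100 × 0.001279 = 0.007802 m/d

0.00780 m/d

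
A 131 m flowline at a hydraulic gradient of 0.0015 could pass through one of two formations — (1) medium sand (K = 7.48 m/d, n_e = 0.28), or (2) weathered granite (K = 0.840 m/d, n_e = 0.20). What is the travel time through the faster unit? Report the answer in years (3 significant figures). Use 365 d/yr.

Unit 1 (medium sand): v = 7.48×0.0015/0.28 = 0.04007 m/d, t = 131/0.04007 = 3269 d
Unit 2 (weathered granite): v = 0.840×0.0015/0.20 = 0.006300 m/d, t = 131/0.006300 = 20790 d
Faster: 3269 d / 365 = 8.96 yr

8.96 years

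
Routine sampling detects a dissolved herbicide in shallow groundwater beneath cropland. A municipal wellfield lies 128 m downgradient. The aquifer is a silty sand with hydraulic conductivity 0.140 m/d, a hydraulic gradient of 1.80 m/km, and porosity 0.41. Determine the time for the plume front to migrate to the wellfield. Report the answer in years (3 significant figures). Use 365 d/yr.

571 years

q = Ki = 0.140 × 0.0018 = 2.520e-4 m/d
Average linear velocity = 2.520e-4 / 0.41 = 6.146e-4 m/d
t = L / v = 128 / 6.146e-4 = 208300 d
   = 208300 / 365 = 571 yr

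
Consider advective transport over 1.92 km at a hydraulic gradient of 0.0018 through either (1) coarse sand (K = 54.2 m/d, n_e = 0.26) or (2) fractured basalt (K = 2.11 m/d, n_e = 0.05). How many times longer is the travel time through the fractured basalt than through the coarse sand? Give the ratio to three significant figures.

4.94

Unit 1 (coarse sand): v = 54.2×0.0018/0.26 = 0.3752 m/d, t = 1920/0.3752 = 5117 d
Unit 2 (fractured basalt): v = 2.11×0.0018/0.05 = 0.07596 m/d, t = 1920/0.07596 = 25280 d
t(fractured basalt) / t(coarse sand) = 25280/5117 = 4.94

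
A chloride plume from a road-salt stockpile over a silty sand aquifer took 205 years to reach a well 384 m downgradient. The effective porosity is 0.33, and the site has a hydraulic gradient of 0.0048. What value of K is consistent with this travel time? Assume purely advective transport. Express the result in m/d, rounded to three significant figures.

t = 205 years = 74830 d
v = L / t = 384 / 74830 = 0.005132 m/d
K = v · n / i = 0.005132 × 0.33 / 0.0048 = 0.353 m/d

0.353 m/d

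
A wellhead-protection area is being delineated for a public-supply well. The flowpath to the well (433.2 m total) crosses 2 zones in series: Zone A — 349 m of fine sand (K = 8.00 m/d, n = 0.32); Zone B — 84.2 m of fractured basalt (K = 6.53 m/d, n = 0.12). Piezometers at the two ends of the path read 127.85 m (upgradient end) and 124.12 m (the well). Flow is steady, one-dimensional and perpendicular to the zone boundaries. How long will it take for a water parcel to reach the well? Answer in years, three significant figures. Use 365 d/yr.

5.06 years

Total head drop ΔH = 127.85 − 124.12 = 3.73 m
Continuity: the same q passes through each zone, so ΔH = q·Σ(L_j/K_j) — the zones act as resistances in series.
Σ(L/K) = 349/8.00 + 84.2/6.53 = 43.63 + 12.89 = 56.52 d
q = ΔH / Σ(L/K) = 3.73 / 56.52 = 0.06600 m/d (same in every zone)
Zone A: v = q/n = 0.06600/0.32 = 0.2062 m/d → t_A = 349/0.2062 = 1692 d
Zone B: v = q/n = 0.06600/0.12 = 0.5500 m/d → t_B = 84.2/0.5500 = 153.1 d
Total t = 1692 + 153.1 = 1845 d
   = 1845 / 365 = 5.06 yr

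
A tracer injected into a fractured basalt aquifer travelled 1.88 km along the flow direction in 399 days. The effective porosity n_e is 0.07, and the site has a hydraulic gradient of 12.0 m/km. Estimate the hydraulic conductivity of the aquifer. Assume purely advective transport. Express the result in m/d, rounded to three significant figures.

27.5 m/d

L = 1.88 km = 1880 m
v = L / t = 1880 / 399 = 4.712 m/d
K = v · n / i = 4.712 × 0.07 / 0.012 = 27.5 m/d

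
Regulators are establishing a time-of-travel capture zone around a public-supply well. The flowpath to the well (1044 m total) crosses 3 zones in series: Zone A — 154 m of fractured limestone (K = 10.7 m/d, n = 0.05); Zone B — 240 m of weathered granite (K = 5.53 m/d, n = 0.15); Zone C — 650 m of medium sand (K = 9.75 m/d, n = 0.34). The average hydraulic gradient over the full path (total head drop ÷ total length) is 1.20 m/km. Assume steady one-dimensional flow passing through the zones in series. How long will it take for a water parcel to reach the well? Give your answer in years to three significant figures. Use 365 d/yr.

72.0 years

Steady 1-D flow in series ⇒ the Darcy flux q is identical in every zone and the zone head losses add (resistances L/K in series).
Σ(L/K) = 154/10.7 + 240/5.53 + 650/9.75 = 14.39 + 43.40 + 66.67 = 124.5 d
K_eq = L_total / Σ(L/K) = 1044 / 124.5 = 8.388 m/d
q = K_eq · i = 8.388 × 0.0012 = 0.01007 m/d (same in every zone)
Zone A: v = q/n = 0.01007/0.05 = 0.2013 m/d → t_A = 154/0.2013 = 765.0 d
Zone B: v = q/n = 0.01007/0.15 = 0.06711 m/d → t_B = 240/0.06711 = 3576 d
Zone C: v = q/n = 0.01007/0.34 = 0.02961 m/d → t_C = 650/0.02961 = 21960 d
Total t = 765.0 + 3576 + 21960 = 26300 d
   = 26300 / 365 = 72.0 yr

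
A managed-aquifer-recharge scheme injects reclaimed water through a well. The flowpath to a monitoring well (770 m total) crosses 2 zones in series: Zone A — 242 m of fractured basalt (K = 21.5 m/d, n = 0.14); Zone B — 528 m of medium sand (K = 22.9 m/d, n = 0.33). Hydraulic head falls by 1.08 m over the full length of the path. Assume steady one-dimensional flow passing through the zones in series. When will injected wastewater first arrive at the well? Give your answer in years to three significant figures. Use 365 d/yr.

18.1 years

Steady 1-D flow in series ⇒ the Darcy flux q is identical in every zone and the zone head losses add (resistances L/K in series).
Σ(L/K) = 242/21.5 + 528/22.9 = 11.26 + 23.06 = 34.31 d
q = ΔH / Σ(L/K) = 1.08 / 34.31 = 0.03148 m/d (same in every zone)
Zone A: v = q/n = 0.03148/0.14 = 0.2248 m/d → t_A = 242/0.2248 = 1076 d
Zone B: v = q/n = 0.03148/0.33 = 0.09538 m/d → t_B = 528/0.09538 = 5536 d
Total t = 1076 + 5536 = 6612 d
   = 6612 / 365 = 18.1 yr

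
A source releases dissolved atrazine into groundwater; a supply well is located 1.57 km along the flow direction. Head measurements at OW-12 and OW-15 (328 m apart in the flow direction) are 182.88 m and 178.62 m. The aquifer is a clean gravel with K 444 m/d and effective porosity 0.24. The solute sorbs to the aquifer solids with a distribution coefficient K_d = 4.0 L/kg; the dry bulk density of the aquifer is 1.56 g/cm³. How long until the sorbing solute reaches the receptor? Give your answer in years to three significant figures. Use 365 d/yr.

Hydraulic gradient i = (182.88 − 178.62) / 328 = 4.26 / 328 = 0.01299
Specific discharge q = 444 × 0.01299 = 5.767 m/d
Seepage velocity v = q / n = 5.767 / 0.24 = 24.03 m/d
Retardation R = 1 + ρ_b·K_d/n = 1 + 1.56×4.0/0.24 = 27.00
Contaminant velocity v_c = v/R = 24.03/27.00 = 0.8899 m/d
L = 1.57 km = 1570 m
t = L/v_c = 1570/0.8899 = 1764 d
   = 1764/365 = 4.83 yr

4.83 years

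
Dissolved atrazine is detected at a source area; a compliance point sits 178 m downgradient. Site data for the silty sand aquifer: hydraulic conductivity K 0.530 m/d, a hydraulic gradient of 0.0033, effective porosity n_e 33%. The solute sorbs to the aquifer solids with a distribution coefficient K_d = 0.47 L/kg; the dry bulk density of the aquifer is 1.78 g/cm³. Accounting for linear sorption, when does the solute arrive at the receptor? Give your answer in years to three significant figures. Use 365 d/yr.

325 years

Darcy flux q = K·i = 0.530 × 0.0033 = 0.001749 m/d
v = Ki/n = 0.530·0.0033/0.33 = 0.005300 m/d
Retardation R = 1 + ρ_b·K_d/n = 1 + 1.78×0.47/0.33 = 3.535
Contaminant velocity v_c = v/R = 0.005300/3.535 = 0.001499 m/d
t = L/v_c = 178/0.001499 = 118700 d
   = 118700/365 = 325 yr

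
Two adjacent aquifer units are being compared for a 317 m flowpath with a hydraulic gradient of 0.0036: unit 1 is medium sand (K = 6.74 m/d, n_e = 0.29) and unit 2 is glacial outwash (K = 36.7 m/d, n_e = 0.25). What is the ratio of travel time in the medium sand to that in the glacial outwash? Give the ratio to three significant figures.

6.32

Unit 1 (medium sand): v = 6.74×0.0036/0.29 = 0.08367 m/d, t = 317/0.08367 = 3789 d
Unit 2 (glacial outwash): v = 36.7×0.0036/0.25 = 0.5285 m/d, t = 317/0.5285 = 599.8 d
t(medium sand) / t(glacial outwash) = 3789/599.8 = 6.32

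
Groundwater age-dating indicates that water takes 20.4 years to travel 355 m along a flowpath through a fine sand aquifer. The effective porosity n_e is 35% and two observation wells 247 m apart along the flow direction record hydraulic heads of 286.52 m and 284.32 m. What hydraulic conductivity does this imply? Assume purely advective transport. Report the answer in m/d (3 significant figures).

1.87 m/d

Hydraulic gradient i = (286.52 − 284.32) / 247 = 2.20 / 247 = 0.008907
t = 20.4 years = 7446 d
v = L / t = 355 / 7446 = 0.04768 m/d
K = v · n / i = 0.04768 × 0.35 / 0.008907 = 1.87 m/d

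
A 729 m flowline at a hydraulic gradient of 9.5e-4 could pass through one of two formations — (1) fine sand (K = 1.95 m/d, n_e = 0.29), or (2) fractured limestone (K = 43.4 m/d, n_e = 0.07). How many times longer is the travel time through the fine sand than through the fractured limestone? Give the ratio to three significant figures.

92.2

Unit 1 (fine sand): v = 1.95×9.5e-4/0.29 = 0.006388 m/d, t = 729/0.006388 = 114100 d
Unit 2 (fractured limestone): v = 43.4×9.5e-4/0.07 = 0.5890 m/d, t = 729/0.5890 = 1238 d
t(fine sand) / t(fractured limestone) = 114100/1238 = 92.2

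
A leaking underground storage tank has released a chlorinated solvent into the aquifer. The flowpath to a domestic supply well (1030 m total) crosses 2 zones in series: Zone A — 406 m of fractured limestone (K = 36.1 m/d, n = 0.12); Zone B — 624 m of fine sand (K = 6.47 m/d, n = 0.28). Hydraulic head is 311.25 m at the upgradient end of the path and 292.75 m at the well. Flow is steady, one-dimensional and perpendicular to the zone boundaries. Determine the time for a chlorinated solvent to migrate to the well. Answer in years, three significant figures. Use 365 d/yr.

3.56 years

Total head drop ΔH = 311.25 − 292.75 = 18.50 m
Continuity: the same q passes through each zone, so ΔH = q·Σ(L_j/K_j) — the zones act as resistances in series.
Σ(L/K) = 406/36.1 + 624/6.47 = 11.25 + 96.45 = 107.7 d
q = ΔH / Σ(L/K) = 18.50 / 107.7 = 0.1718 m/d (same in every zone)
Zone A: v = q/n = 0.1718/0.12 = 1.432 m/d → t_A = 406/1.432 = 283.6 d
Zone B: v = q/n = 0.1718/0.28 = 0.6135 m/d → t_B = 624/0.6135 = 1017 d
Total t = 283.6 + 1017 = 1301 d
   = 1301 / 365 = 3.56 yr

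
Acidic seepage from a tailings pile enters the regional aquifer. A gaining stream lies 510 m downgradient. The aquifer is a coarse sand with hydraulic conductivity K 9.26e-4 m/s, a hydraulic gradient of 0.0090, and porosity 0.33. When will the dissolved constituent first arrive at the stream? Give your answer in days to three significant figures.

K = 9.26e-4 m/s × 86400 s/d = 80.01 m/d
Specific discharge q = 80.01 × 0.0090 = 0.7201 m/d
v = Ki/n = 80.01·0.0090/0.33 = 2.182 m/d
t = L / v = 510 / 2.182 = 233.7 d

234 days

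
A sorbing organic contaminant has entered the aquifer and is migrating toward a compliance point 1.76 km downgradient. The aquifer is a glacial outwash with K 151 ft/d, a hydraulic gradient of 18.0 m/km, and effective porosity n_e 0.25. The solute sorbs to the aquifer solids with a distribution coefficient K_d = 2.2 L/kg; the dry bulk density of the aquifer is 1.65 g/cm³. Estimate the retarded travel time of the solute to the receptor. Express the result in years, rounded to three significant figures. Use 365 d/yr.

22.6 years

K = 151 ft/d × 0.3048 = 46.02 m/d
q = Ki = 46.02 × 0.018 = 0.8284 m/d
Average linear velocity = 0.8284 / 0.25 = 3.314 m/d
Retardation R = 1 + ρ_b·K_d/n = 1 + 1.65×2.2/0.25 = 15.52
Contaminant velocity v_c = v/R = 3.314/15.52 = 0.2135 m/d
L = 1.76 km = 1760 m
t = L/v_c = 1760/0.2135 = 8243 d
   = 8243/365 = 22.6 yr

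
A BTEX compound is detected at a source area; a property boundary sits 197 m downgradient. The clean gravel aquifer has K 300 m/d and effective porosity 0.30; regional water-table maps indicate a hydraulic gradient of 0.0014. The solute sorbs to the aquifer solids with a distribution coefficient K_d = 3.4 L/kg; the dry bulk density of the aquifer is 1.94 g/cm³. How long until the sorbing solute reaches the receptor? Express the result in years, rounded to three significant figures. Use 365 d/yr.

8.86 years

Darcy flux q = K·i = 300 × 0.0014 = 0.4200 m/d
Average linear velocity = 0.4200 / 0.30 = 1.400 m/d
Retardation R = 1 + ρ_b·K_d/n = 1 + 1.94×3.4/0.30 = 22.99
Contaminant velocity v_c = v/R = 1.400/22.99 = 0.06090 m/d
t = L/v_c = 197/0.06090 = 3235 d
   = 3235/365 = 8.86 yr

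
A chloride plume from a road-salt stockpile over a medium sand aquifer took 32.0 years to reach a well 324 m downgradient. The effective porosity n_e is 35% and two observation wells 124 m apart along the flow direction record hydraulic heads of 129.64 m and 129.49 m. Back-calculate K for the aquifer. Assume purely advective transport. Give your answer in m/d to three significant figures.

Hydraulic gradient i = (129.64 − 129.49) / 124 = 0.15 / 124 = 0.001210
t = 32.0 years = 11680 d
v = L / t = 324 / 11680 = 0.02774 m/d
K = v · n / i = 0.02774 × 0.35 / 0.001210 = 8.03 m/d

8.03 m/d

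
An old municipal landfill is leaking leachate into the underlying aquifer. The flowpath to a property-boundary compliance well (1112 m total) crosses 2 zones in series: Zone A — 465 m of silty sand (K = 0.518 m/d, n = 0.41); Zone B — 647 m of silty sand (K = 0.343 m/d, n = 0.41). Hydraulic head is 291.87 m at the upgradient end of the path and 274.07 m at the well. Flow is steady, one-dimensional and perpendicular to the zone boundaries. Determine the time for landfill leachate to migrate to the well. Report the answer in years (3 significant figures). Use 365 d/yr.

Total head drop ΔH = 291.87 − 274.07 = 17.80 m
Steady 1-D flow in series ⇒ the Darcy flux q is identical in every zone and the zone head losses add (resistances L/K in series).
Σ(L/K) = 465/0.518 + 647/0.343 = 897.7 + 1886 = 2784 d
q = ΔH / Σ(L/K) = 17.80 / 2784 = 0.006394 m/d (same in every zone)
Zone A: v = q/n = 0.006394/0.41 = 0.01559 m/d → t_A = 465/0.01559 = 29820 d
Zone B: v = q/n = 0.006394/0.41 = 0.01559 m/d → t_B = 647/0.01559 = 41490 d
Total t = 29820 + 41490 = 71310 d
   = 71310 / 365 = 195 yr

195 years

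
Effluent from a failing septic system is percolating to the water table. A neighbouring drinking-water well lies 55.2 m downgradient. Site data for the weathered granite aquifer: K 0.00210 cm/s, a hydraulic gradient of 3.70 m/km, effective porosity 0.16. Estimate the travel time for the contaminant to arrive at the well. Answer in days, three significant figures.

K = 0.00210 cm/s × 864 = 1.814 m/d
Specific discharge q = 1.814 × 0.0037 = 0.006713 m/d
Seepage velocity v = q / n = 0.006713 / 0.16 = 0.04196 m/d
t = L / v = 55.2 / 0.04196 = 1316 d

1320 days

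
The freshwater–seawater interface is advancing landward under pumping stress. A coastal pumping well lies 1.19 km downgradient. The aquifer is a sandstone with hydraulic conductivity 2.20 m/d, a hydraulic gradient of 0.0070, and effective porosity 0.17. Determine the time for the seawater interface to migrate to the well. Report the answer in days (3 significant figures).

q = Ki = 2.20 × 0.0070 = 0.01540 m/d
Seepage velocity v = q / n = 0.01540 / 0.17 = 0.09059 m/d
L = 1.19 km = 1190 m
t = L / v = 1190 / 0.09059 = 13140 d

13100 days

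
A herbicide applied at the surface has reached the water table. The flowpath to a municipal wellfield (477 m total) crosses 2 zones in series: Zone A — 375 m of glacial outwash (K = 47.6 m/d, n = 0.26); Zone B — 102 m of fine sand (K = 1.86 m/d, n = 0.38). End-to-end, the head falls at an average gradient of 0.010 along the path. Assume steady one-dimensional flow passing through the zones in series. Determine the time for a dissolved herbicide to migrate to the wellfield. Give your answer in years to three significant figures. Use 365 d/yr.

Continuity: the same q passes through each zone, so ΔH = q·Σ(L_j/K_j) — the zones act as resistances in series.
Σ(L/K) = 375/47.6 + 102/1.86 = 7.878 + 54.84 = 62.72 d
K_eq = L_total / Σ(L/K) = 477 / 62.72 = 7.606 m/d
q = K_eq · i = 7.606 × 0.010 = 0.07606 m/d (same in every zone)
Zone A: v = q/n = 0.07606/0.26 = 0.2925 m/d → t_A = 375/0.2925 = 1282 d
Zone B: v = q/n = 0.07606/0.38 = 0.2001 m/d → t_B = 102/0.2001 = 509.6 d
Total t = 1282 + 509.6 = 1792 d
   = 1792 / 365 = 4.91 yr

4.91 years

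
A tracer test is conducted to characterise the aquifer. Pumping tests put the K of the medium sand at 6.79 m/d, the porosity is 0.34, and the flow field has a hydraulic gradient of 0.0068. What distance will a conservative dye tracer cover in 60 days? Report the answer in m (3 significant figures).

8.15 m

Darcy flux q = K·i = 6.79 × 0.0068 = 0.04617 m/d
v = Ki/n = 6.79·0.0068/0.34 = 0.1358 m/d
L = v × T = 0.1358 × 60 = 8.148 m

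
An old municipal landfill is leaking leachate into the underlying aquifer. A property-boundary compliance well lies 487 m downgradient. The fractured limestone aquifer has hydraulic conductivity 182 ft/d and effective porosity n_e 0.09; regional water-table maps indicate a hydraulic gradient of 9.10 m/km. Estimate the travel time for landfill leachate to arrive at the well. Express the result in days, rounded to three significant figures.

K = 182 ft/d × 0.3048 = 55.47 m/d
Specific discharge q = 55.47 × 0.0091 = 0.5048 m/d
v = Ki/n = 55.47·0.0091/0.09 = 5.609 m/d
t = L / v = 487 / 5.609 = 86.82 d

86.8 days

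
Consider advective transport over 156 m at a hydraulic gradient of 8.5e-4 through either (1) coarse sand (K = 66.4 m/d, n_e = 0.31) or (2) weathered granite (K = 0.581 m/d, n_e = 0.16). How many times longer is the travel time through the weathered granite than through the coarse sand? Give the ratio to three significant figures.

Unit 1 (coarse sand): v = 66.4×8.5e-4/0.31 = 0.1821 m/d, t = 156/0.1821 = 856.8 d
Unit 2 (weathered granite): v = 0.581×8.5e-4/0.16 = 0.003087 m/d, t = 156/0.003087 = 50540 d
t(weathered granite) / t(coarse sand) = 50540/856.8 = 59.0

59.0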